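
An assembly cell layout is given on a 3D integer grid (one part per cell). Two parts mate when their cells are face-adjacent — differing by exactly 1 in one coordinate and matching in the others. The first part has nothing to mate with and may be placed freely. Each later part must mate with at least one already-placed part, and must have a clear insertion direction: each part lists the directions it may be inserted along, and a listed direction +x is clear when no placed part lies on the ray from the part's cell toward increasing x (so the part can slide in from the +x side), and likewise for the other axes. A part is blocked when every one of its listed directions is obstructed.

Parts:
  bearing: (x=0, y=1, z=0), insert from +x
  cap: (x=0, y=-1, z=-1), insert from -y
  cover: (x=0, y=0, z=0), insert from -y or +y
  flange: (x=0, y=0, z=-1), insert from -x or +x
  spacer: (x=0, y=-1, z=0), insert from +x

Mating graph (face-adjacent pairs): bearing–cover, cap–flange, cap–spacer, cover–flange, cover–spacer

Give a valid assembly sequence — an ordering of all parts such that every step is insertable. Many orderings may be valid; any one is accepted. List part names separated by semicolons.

cap; spacer; cover; flange; bearing

1. cap@(0, -1, -1) [-y clear] — {cap}
2. spacer@(0, -1, 0) [+x clear] — {cap, spacer}
3. cover@(0, 0, 0) [+y clear] — {cap, cover, spacer}
4. flange@(0, 0, -1) [-x clear] — {cap, cover, flange, spacer}
5. bearing@(0, 1, 0) [+x clear] — {bearing, cap, cover, flange, spacer}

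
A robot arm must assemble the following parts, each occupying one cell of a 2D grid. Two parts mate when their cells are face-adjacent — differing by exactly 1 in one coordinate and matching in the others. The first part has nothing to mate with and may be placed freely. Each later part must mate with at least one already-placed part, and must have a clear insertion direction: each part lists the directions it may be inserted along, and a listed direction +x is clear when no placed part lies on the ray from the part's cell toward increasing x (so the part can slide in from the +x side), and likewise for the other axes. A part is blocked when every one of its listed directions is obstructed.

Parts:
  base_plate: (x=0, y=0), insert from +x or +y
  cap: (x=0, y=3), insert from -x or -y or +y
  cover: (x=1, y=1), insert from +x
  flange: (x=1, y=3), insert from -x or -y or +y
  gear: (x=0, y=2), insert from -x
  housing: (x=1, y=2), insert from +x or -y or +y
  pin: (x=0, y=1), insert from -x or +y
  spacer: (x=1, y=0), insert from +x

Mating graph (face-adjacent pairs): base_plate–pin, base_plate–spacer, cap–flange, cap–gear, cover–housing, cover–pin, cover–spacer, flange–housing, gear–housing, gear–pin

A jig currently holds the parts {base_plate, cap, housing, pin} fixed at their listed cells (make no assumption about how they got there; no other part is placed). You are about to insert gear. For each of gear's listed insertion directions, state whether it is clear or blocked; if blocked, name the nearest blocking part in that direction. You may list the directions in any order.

-x: clear

-x: ray from gear(0, 2) has no placed part ⇒ clear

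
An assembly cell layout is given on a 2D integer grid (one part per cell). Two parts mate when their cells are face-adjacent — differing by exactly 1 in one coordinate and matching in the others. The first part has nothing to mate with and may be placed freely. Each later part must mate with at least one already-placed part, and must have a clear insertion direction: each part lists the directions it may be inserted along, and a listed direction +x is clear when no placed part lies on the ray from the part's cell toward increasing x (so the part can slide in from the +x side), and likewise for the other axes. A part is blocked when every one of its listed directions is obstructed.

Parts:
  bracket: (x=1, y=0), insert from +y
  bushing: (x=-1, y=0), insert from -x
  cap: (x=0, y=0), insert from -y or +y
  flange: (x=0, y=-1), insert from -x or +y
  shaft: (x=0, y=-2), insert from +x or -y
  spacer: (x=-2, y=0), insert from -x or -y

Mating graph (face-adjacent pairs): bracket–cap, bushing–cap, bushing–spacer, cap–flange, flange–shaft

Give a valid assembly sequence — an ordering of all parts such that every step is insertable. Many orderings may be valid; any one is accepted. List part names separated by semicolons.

flange; cap; bracket; shaft; bushing; spacer

1. flange@(0, -1) [-x clear] — {flange}
2. cap@(0, 0) [+y clear] — {cap, flange}
3. bracket@(1, 0) [+y clear] — {bracket, cap, flange}
4. shaft@(0, -2) [+x clear] — {bracket, cap, flange, shaft}
5. bushing@(-1, 0) [-x clear] — {bracket, bushing, cap, flange, shaft}
6. spacer@(-2, 0) [-x clear] — {bracket, bushing, cap, flange, shaft, spacer}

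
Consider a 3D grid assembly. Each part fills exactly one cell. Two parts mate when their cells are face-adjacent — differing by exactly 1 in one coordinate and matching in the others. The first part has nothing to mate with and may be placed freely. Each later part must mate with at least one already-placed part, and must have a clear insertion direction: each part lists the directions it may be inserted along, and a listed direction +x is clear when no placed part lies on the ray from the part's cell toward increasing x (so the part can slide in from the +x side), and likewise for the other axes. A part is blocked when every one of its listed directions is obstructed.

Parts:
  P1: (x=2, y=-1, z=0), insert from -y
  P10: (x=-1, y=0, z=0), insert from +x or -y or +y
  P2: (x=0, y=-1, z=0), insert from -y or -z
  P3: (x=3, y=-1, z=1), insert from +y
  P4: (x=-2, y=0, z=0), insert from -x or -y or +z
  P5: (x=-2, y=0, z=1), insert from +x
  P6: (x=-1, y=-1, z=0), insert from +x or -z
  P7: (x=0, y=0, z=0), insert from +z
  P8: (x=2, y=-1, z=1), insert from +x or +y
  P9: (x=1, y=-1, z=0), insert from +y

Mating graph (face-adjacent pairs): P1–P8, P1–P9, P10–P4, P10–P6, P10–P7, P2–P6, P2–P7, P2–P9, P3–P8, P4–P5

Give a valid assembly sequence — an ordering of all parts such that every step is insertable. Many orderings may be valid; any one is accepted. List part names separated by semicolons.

P2; P9; P1; P8; P3; P6; P7; P10; P4; P5

1. P2@(0, -1, 0) [-y clear] — {P2}
2. P9@(1, -1, 0) [+y clear] — {P2, P9}
3. P1@(2, -1, 0) [-y clear] — {P1, P2, P9}
4. P8@(2, -1, 1) [+x clear] — {P1, P2, P8, P9}
5. P3@(3, -1, 1) [+y clear] — {P1, P2, P3, P8, P9}
6. P6@(-1, -1, 0) [-z clear] — {P1, P2, P3, P6, P8, P9}
7. P7@(0, 0, 0) [+z clear] — {P1, P2, P3, P6, P7, P8, P9}
8. P10@(-1, 0, 0) [+y clear] — {P1, P10, P2, P3, P6, P7, P8, P9}
9. P4@(-2, 0, 0) [-x clear] — {P1, P10, P2, P3, P4, P6, P7, P8, P9}
10. P5@(-2, 0, 1) [+x clear] — {P1, P10, P2, P3, P4, P5, P6, P7, P8, P9}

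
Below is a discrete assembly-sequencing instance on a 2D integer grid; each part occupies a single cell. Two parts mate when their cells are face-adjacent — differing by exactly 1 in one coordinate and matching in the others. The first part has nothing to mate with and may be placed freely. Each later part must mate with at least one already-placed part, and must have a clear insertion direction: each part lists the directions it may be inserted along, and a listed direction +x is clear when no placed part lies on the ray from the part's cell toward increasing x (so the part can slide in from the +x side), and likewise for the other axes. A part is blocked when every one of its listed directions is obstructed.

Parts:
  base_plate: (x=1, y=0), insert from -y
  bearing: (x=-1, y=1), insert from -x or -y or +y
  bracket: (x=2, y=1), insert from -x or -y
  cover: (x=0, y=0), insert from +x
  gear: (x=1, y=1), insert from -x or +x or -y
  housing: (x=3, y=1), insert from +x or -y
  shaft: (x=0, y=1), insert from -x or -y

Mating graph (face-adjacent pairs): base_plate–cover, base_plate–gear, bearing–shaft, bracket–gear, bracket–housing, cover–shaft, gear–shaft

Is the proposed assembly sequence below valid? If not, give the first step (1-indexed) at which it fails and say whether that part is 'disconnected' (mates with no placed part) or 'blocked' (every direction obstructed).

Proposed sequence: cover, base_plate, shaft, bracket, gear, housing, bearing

Invalid at step 4 (disconnected)

1. cover@(0, 0) [+x clear] — {cover}
2. base_plate@(1, 0) [-y clear] — {base_plate, cover}
3. shaft@(0, 1) [-x clear] — {base_plate, cover, shaft}
4. bracket@(2, 1) — no placed neighbour ⇒ disconnected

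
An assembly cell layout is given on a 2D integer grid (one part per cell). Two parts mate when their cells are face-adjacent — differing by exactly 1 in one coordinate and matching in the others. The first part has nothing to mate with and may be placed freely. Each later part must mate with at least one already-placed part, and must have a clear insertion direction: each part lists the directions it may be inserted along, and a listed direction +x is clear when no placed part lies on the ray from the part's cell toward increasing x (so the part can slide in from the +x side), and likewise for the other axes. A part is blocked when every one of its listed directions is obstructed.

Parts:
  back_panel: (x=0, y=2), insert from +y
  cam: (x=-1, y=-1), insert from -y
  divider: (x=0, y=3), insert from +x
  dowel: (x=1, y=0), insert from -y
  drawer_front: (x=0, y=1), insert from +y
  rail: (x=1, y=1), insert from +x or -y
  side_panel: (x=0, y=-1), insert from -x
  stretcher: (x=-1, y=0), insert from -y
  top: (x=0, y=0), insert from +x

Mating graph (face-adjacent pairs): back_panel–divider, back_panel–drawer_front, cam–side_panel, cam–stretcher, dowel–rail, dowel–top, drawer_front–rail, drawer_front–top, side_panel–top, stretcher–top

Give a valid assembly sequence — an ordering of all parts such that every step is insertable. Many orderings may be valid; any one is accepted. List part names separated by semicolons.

1. drawer_front@(0, 1) [+y clear] — {drawer_front}
2. rail@(1, 1) [+x clear] — {drawer_front, rail}
3. top@(0, 0) [+x clear] — {drawer_front, rail, top}
4. dowel@(1, 0) [-y clear] — {dowel, drawer_front, rail, top}
5. back_panel@(0, 2) [+y clear] — {back_panel, dowel, drawer_front, rail, top}
6. divider@(0, 3) [+x clear] — {back_panel, divider, dowel, drawer_front, rail, top}
7. side_panel@(0, -1) [-x clear] — {back_panel, divider, dowel, drawer_front, rail, side_panel, top}
8. stretcher@(-1, 0) [-y clear] — {back_panel, divider, dowel, drawer_front, rail, side_panel, stretcher, top}
9. cam@(-1, -1) [-y clear] — {back_panel, cam, divider, dowel, drawer_front, rail, side_panel, stretcher, top}

drawer_front; rail; top; dowel; back_panel; divider; side_panel; stretcher; cam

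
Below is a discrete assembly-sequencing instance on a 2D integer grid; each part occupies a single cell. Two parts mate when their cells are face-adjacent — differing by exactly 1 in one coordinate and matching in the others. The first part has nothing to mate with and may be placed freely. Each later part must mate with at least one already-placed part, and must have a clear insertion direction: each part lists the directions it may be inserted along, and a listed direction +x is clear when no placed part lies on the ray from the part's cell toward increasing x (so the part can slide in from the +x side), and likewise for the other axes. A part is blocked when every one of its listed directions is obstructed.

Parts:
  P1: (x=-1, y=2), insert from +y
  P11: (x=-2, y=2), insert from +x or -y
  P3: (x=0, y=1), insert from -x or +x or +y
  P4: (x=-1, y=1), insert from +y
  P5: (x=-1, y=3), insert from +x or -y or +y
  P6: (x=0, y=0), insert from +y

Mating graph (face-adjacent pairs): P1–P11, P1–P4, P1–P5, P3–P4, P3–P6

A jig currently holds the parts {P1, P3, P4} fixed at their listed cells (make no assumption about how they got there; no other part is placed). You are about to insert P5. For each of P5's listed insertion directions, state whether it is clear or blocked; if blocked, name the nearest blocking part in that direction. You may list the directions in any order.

+x: clear; +y: clear; -y: blocked by P1

+x: ray from P5(-1, 3) has no placed part ⇒ clear
-y: nearest on ray is P1@(-1, 2) ⇒ blocked
+y: ray from P5(-1, 3) has no placed part ⇒ clear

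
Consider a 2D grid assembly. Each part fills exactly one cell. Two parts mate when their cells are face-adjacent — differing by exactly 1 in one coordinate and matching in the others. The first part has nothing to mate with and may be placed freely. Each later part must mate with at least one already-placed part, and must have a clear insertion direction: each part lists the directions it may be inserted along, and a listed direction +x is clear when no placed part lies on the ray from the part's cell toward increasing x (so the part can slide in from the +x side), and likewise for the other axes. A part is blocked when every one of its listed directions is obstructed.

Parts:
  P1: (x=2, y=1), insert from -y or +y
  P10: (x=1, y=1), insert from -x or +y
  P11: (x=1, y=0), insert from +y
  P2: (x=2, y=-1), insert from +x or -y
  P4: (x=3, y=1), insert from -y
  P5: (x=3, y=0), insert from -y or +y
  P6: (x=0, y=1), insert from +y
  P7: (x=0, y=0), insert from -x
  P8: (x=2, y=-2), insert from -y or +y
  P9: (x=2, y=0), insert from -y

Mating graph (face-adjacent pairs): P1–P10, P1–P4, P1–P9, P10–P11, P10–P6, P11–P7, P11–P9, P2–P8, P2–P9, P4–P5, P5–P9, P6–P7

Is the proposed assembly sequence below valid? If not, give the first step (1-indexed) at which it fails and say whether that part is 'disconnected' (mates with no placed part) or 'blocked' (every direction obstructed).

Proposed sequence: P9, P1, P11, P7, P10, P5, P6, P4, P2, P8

Invalid at step 8 (blocked)

1. P9@(2, 0) [-y clear] — {P9}
2. P1@(2, 1) [+y clear] — {P1, P9}
3. P11@(1, 0) [+y clear] — {P1, P11, P9}
4. P7@(0, 0) [-x clear] — {P1, P11, P7, P9}
5. P10@(1, 1) [-x clear] — {P1, P10, P11, P7, P9}
6. P5@(3, 0) [-y clear] — {P1, P10, P11, P5, P7, P9}
7. P6@(0, 1) [+y clear] — {P1, P10, P11, P5, P6, P7, P9}
8. P4@(3, 1) — -y all obstructed ⇒ blocked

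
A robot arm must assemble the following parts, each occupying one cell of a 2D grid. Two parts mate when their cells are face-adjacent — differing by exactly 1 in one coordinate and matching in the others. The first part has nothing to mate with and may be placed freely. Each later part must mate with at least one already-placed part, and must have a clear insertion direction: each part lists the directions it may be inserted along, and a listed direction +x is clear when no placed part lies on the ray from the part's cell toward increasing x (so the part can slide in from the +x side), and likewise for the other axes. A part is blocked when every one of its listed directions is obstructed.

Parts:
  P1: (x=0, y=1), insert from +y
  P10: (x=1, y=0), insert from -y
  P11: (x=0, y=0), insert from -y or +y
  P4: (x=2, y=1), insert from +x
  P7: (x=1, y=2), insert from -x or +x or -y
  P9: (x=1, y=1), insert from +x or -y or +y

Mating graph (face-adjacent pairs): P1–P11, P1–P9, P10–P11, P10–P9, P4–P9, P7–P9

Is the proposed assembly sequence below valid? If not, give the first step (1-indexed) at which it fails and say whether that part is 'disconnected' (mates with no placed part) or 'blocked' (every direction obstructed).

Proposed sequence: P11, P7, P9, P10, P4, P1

1. P11@(0, 0) [-y clear] — {P11}
2. P7@(1, 2) — no placed neighbour ⇒ disconnected

Invalid at step 2 (disconnected)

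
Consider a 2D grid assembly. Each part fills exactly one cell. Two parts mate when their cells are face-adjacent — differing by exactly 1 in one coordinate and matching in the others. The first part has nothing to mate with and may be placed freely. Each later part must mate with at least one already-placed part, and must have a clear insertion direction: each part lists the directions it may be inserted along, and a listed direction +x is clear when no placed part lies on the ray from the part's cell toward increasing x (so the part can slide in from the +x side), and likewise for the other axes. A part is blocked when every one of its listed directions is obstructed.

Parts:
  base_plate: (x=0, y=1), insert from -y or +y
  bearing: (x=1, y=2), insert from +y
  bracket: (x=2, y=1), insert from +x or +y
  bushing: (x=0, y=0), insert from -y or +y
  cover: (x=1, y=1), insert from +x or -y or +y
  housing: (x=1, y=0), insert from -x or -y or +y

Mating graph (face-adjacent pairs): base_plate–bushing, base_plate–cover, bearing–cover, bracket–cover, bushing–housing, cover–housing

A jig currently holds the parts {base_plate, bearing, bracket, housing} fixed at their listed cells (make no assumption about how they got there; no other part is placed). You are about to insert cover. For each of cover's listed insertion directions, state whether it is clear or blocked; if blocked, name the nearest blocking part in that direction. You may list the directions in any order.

+x: blocked by bracket; +y: blocked by bearing; -y: blocked by housing

+x: nearest on ray is bracket@(2, 1) ⇒ blocked
-y: nearest on ray is housing@(1, 0) ⇒ blocked
+y: nearest on ray is bearing@(1, 2) ⇒ blocked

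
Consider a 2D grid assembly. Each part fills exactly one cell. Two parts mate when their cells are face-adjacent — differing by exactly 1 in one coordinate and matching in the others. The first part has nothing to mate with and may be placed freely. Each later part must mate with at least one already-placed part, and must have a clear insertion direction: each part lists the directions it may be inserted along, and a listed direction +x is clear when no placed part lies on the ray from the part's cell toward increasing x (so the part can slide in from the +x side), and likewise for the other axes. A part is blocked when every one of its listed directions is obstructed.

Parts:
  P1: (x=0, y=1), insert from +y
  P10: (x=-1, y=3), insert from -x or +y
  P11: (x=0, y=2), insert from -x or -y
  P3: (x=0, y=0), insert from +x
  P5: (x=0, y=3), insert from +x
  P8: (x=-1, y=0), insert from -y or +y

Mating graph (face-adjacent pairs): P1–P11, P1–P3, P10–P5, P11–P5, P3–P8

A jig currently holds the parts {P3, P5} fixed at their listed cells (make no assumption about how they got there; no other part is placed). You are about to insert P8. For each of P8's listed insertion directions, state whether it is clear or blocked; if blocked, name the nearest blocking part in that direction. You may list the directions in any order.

+y: clear; -y: clear

-y: ray from P8(-1, 0) has no placed part ⇒ clear
+y: ray from P8(-1, 0) has no placed part ⇒ clear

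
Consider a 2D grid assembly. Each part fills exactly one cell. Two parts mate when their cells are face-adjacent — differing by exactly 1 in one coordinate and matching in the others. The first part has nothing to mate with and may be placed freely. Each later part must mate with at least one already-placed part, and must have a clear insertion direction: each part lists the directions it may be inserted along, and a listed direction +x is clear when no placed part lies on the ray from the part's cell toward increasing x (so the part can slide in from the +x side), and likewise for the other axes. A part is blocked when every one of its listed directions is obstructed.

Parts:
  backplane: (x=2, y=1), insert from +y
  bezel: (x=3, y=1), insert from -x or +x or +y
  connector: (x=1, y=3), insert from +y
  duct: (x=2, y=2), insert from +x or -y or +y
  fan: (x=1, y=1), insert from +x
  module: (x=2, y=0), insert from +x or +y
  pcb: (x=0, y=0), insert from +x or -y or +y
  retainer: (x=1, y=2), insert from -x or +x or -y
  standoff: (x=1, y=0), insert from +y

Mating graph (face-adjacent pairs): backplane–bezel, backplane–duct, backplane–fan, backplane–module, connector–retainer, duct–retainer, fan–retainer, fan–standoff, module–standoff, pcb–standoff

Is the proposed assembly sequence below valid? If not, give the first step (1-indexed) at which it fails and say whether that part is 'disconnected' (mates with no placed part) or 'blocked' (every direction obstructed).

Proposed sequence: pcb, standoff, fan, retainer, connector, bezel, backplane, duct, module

1. pcb@(0, 0) [+x clear] — {pcb}
2. standoff@(1, 0) [+y clear] — {pcb, standoff}
3. fan@(1, 1) [+x clear] — {fan, pcb, standoff}
4. retainer@(1, 2) [-x clear] — {fan, pcb, retainer, standoff}
5. connector@(1, 3) [+y clear] — {connector, fan, pcb, retainer, standoff}
6. bezel@(3, 1) — no placed neighbour ⇒ disconnected

Invalid at step 6 (disconnected)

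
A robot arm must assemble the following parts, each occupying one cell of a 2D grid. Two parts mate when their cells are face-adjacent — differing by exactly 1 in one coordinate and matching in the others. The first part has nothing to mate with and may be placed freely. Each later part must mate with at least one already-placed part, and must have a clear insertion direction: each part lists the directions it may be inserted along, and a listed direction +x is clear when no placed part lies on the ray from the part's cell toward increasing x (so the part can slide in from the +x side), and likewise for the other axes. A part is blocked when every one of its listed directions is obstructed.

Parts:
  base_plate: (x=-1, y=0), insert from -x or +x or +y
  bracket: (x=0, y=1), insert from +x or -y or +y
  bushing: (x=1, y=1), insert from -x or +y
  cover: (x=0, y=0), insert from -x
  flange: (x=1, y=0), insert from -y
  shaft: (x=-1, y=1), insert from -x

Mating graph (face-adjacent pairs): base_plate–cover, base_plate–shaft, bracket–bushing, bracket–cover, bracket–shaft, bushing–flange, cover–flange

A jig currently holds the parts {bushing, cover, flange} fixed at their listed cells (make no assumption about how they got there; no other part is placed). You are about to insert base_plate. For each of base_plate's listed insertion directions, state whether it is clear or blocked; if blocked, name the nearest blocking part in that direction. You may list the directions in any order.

-x: ray from base_plate(-1, 0) has no placed part ⇒ clear
+x: nearest on ray is cover@(0, 0) ⇒ blocked
+y: ray from base_plate(-1, 0) has no placed part ⇒ clear

+x: blocked by cover; +y: clear; -x: clear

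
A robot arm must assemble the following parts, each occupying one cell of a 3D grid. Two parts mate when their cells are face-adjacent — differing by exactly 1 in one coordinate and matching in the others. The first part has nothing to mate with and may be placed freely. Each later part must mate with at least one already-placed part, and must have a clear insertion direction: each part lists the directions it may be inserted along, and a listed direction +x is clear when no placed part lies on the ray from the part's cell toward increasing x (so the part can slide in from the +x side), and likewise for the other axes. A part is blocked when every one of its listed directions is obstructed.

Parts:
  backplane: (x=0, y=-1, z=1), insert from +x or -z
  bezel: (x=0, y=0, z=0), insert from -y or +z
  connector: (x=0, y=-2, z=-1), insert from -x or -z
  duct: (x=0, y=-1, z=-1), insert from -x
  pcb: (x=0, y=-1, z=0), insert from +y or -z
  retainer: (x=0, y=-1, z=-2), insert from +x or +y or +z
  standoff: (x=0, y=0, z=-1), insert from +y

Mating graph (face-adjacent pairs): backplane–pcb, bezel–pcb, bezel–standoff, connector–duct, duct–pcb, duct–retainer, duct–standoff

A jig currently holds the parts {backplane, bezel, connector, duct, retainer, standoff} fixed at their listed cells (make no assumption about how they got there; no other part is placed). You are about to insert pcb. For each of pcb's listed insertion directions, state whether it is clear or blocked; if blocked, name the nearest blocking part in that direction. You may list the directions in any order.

+y: nearest on ray is bezel@(0, 0, 0) ⇒ blocked
-z: nearest on ray is duct@(0, -1, -1) ⇒ blocked

+y: blocked by bezel; -z: blocked by duct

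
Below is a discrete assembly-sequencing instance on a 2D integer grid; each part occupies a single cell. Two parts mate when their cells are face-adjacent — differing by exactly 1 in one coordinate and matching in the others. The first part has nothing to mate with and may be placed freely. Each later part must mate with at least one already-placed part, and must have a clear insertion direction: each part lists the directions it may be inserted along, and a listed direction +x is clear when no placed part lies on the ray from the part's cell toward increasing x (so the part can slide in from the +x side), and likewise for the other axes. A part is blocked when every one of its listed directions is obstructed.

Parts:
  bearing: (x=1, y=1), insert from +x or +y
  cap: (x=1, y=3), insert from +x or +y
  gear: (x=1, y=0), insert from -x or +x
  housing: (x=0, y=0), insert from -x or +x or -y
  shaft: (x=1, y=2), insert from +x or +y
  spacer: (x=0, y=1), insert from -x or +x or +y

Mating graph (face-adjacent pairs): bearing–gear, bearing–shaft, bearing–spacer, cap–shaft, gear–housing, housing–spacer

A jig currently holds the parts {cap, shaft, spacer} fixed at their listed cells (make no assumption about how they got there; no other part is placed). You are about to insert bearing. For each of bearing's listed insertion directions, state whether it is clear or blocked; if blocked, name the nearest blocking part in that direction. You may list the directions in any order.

+x: clear; +y: blocked by shaft

+x: ray from bearing(1, 1) has no placed part ⇒ clear
+y: nearest on ray is shaft@(1, 2) ⇒ blocked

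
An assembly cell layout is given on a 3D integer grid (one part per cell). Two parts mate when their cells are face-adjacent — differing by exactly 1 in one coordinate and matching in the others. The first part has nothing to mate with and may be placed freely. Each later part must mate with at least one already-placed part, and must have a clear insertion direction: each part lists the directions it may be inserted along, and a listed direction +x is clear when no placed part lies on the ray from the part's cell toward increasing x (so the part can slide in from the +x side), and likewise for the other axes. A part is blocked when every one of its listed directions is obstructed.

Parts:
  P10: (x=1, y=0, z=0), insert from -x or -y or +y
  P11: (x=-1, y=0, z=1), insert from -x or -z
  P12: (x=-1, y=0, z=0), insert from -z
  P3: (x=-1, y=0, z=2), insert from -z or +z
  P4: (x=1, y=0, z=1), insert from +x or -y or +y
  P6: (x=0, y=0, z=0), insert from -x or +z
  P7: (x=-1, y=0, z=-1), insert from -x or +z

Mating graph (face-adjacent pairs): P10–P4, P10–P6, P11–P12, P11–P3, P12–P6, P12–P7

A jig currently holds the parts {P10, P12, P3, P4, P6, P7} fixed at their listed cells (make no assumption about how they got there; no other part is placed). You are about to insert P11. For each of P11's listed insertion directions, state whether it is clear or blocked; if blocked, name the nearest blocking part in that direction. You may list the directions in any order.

-x: ray from P11(-1, 0, 1) has no placed part ⇒ clear
-z: nearest on ray is P12@(-1, 0, 0) ⇒ blocked

-x: clear; -z: blocked by P12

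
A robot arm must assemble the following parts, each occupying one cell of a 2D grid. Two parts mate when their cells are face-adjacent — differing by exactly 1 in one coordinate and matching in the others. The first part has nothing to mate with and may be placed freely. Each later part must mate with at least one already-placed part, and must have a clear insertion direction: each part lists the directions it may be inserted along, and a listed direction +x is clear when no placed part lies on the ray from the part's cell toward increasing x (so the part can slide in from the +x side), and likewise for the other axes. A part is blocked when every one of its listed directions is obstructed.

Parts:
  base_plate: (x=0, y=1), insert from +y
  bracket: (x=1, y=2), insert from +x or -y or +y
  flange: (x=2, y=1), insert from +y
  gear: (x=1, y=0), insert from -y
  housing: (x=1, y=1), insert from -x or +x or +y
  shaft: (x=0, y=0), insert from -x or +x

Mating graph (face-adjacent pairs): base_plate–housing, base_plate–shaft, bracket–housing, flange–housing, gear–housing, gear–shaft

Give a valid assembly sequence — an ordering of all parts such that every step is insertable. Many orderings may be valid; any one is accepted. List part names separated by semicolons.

1. gear@(1, 0) [-y clear] — {gear}
2. housing@(1, 1) [-x clear] — {gear, housing}
3. flange@(2, 1) [+y clear] — {flange, gear, housing}
4. base_plate@(0, 1) [+y clear] — {base_plate, flange, gear, housing}
5. bracket@(1, 2) [+x clear] — {base_plate, bracket, flange, gear, housing}
6. shaft@(0, 0) [-x clear] — {base_plate, bracket, flange, gear, housing, shaft}

gear; housing; flange; base_plate; bracket; shaft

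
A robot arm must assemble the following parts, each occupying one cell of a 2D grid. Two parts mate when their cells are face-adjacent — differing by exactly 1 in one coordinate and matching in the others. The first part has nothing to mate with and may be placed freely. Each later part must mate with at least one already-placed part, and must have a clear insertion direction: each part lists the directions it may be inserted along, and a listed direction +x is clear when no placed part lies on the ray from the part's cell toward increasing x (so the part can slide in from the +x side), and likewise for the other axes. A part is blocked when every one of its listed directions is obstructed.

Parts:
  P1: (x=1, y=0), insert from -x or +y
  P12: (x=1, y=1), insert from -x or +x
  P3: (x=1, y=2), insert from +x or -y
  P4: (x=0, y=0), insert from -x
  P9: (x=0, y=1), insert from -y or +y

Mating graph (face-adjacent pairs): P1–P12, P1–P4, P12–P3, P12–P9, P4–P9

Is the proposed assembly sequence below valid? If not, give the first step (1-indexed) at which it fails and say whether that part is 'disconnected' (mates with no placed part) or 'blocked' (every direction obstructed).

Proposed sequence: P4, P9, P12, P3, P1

Invalid at step 5 (blocked)

1. P4@(0, 0) [-x clear] — {P4}
2. P9@(0, 1) [+y clear] — {P4, P9}
3. P12@(1, 1) [+x clear] — {P12, P4, P9}
4. P3@(1, 2) [+x clear] — {P12, P3, P4, P9}
5. P1@(1, 0) — -x/+y all obstructed ⇒ blocked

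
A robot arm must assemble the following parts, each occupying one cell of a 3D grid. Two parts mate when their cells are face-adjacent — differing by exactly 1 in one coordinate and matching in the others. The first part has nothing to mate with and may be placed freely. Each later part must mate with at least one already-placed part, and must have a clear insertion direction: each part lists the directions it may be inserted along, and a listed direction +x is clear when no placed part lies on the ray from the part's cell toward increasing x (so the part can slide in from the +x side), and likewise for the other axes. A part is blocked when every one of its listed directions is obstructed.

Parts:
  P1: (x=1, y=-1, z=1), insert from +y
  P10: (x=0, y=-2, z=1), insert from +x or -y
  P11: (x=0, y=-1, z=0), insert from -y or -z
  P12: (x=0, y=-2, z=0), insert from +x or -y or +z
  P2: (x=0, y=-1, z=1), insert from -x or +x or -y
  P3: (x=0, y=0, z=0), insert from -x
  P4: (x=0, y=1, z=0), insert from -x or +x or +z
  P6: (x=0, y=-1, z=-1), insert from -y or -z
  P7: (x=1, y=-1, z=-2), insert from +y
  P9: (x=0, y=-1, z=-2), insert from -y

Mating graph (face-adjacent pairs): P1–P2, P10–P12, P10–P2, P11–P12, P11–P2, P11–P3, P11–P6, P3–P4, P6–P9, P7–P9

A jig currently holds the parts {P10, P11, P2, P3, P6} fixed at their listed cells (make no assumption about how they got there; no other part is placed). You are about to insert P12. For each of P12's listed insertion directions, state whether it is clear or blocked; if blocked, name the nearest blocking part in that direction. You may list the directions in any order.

+x: ray from P12(0, -2, 0) has no placed part ⇒ clear
-y: ray from P12(0, -2, 0) has no placed part ⇒ clear
+z: nearest on ray is P10@(0, -2, 1) ⇒ blocked

+x: clear; +z: blocked by P10; -y: clear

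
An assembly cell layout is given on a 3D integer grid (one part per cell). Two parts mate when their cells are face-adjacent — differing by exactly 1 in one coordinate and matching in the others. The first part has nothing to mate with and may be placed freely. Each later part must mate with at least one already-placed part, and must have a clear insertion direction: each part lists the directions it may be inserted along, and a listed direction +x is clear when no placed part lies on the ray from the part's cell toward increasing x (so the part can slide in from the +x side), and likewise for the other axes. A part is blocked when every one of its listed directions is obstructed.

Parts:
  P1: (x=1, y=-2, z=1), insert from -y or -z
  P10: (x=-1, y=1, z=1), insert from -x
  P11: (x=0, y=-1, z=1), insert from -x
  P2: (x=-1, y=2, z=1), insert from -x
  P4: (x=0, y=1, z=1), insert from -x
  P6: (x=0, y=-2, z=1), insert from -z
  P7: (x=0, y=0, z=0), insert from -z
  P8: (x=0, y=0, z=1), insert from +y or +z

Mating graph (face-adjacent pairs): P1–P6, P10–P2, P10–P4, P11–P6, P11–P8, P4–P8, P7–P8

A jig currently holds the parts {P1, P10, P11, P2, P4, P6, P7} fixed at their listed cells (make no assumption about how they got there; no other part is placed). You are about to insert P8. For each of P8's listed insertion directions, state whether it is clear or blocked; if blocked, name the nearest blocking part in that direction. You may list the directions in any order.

+y: blocked by P4; +z: clear

+y: nearest on ray is P4@(0, 1, 1) ⇒ blocked
+z: ray from P8(0, 0, 1) has no placed part ⇒ clear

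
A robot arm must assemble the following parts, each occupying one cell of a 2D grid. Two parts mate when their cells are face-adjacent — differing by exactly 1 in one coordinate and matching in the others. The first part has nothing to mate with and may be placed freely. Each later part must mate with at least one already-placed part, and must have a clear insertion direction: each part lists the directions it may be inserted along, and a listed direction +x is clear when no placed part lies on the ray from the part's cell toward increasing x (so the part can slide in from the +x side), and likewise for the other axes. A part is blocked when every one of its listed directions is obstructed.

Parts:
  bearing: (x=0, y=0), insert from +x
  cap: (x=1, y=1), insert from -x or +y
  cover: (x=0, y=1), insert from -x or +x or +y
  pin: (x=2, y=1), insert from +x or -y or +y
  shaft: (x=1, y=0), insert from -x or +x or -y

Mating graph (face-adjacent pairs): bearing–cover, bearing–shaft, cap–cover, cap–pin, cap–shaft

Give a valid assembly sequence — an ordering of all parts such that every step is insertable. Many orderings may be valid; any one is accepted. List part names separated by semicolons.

pin; cap; cover; bearing; shaft

1. pin@(2, 1) [+x clear] — {pin}
2. cap@(1, 1) [-x clear] — {cap, pin}
3. cover@(0, 1) [-x clear] — {cap, cover, pin}
4. bearing@(0, 0) [+x clear] — {bearing, cap, cover, pin}
5. shaft@(1, 0) [+x clear] — {bearing, cap, cover, pin, shaft}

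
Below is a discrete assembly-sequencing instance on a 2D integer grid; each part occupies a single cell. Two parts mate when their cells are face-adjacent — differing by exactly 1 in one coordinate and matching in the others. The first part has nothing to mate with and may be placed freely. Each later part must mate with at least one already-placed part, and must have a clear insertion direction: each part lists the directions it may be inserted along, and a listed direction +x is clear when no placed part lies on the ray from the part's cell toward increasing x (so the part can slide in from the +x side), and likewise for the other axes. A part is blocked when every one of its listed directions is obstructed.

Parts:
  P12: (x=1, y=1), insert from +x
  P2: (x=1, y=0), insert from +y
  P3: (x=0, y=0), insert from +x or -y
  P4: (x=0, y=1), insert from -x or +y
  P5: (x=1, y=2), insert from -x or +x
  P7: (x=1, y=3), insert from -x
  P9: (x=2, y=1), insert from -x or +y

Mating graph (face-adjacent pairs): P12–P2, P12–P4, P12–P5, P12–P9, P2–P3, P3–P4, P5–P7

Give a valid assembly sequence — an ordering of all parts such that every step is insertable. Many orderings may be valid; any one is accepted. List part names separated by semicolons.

1. P2@(1, 0) [+y clear] — {P2}
2. P12@(1, 1) [+x clear] — {P12, P2}
3. P4@(0, 1) [-x clear] — {P12, P2, P4}
4. P5@(1, 2) [-x clear] — {P12, P2, P4, P5}
5. P7@(1, 3) [-x clear] — {P12, P2, P4, P5, P7}
6. P9@(2, 1) [+y clear] — {P12, P2, P4, P5, P7, P9}
7. P3@(0, 0) [-y clear] — {P12, P2, P3, P4, P5, P7, P9}

P2; P12; P4; P5; P7; P9; P3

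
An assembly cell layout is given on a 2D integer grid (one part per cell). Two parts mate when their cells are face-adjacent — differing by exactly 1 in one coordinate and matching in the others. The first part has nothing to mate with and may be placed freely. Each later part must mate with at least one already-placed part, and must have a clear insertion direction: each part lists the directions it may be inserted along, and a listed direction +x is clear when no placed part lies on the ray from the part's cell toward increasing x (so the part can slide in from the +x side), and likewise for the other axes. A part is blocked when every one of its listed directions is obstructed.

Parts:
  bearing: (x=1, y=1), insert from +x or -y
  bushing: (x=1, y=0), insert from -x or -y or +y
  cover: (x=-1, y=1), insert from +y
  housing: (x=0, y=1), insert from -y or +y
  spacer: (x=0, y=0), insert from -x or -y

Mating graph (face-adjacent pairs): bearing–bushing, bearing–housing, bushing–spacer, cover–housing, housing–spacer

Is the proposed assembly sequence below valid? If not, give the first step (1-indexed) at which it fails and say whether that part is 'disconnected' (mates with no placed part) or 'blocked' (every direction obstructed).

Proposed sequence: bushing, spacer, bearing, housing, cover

1. bushing@(1, 0) [-x clear] — {bushing}
2. spacer@(0, 0) [-x clear] — {bushing, spacer}
3. bearing@(1, 1) [+x clear] — {bearing, bushing, spacer}
4. housing@(0, 1) [+y clear] — {bearing, bushing, housing, spacer}
5. cover@(-1, 1) [+y clear] — {bearing, bushing, cover, housing, spacer}

Valid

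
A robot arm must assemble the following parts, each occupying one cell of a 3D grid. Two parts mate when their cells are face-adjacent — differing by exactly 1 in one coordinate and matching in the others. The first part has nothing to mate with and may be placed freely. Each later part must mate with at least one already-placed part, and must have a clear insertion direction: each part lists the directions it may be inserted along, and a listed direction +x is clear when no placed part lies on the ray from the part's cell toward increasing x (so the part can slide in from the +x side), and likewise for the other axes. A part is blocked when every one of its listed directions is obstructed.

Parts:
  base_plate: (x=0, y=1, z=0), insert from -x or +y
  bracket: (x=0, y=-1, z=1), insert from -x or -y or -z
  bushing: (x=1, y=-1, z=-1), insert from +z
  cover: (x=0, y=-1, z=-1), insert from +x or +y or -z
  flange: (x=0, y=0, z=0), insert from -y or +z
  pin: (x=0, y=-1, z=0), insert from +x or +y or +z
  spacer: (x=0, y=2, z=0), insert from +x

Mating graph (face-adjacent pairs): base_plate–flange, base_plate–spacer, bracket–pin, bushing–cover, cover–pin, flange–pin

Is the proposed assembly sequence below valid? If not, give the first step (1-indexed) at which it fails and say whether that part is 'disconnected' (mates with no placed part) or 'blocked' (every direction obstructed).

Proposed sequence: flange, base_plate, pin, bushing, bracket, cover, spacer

Invalid at step 4 (disconnected)

1. flange@(0, 0, 0) [-y clear] — {flange}
2. base_plate@(0, 1, 0) [-x clear] — {base_plate, flange}
3. pin@(0, -1, 0) [+x clear] — {base_plate, flange, pin}
4. bushing@(1, -1, -1) — no placed neighbour ⇒ disconnected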